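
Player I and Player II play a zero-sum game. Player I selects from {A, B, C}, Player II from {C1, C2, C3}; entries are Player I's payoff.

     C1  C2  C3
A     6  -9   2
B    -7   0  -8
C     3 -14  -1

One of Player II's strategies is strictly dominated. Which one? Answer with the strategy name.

C1

C3 holds Player I's payoff strictly below C1 in every row: 2 < 6, -8 < -7, -1 < 3.
So C1 is strictly dominated for Player II.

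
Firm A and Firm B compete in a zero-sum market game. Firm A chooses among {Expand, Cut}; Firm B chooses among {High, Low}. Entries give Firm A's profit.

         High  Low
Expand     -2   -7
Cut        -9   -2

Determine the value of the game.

Row minima: Expand → -7, Cut → -9; maximin = -7.
Column maxima: High → -2, Low → -2; minimax = -2.
-7 ≠ -2, so there is no saddle point; optimal play is mixed.
Let Firm A play Expand with probability p. Expected payoff against High: (-2)p + (-9)(1−p) = 7p − 9; against Low: (-7)p + (-2)(1−p) = −5p − 2.
Setting these equal: 7p − 9 = −5p − 2 ⇒ 12p = 7 ⇒ p = 7/12, and the value is (7)·(7/12) − 9 = -59/12.
For Firm B: with q = P(High), equating Expand's and Cut's payoffs gives 5q − 7 = −7q − 2 ⇒ q = 5/12.

-59/12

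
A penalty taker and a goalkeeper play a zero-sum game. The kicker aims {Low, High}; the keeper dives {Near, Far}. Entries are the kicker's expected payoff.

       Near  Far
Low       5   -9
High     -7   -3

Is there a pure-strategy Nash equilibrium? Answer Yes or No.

No

Row minima: Low → -9, High → -7; maximin = -7.
Column maxima: Near → 5, Far → -3; minimax = -3.
-7 ≠ -3, so no pure-strategy equilibrium exists.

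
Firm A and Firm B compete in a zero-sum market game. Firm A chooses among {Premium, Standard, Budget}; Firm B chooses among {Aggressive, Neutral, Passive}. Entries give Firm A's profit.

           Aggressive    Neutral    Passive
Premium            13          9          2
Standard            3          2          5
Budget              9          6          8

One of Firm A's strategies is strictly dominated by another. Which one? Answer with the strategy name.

Standard

Budget gives a strictly higher payoff than Standard against every column: 9 > 3, 6 > 2, 8 > 5.
So Standard is strictly dominated and Firm A never plays it.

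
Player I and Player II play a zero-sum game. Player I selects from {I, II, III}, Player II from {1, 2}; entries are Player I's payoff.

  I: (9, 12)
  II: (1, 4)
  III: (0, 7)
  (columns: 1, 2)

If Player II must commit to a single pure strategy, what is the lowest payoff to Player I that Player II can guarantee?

9

Column maxima: 1 → 9, 2 → 12.
The smallest of these is 9.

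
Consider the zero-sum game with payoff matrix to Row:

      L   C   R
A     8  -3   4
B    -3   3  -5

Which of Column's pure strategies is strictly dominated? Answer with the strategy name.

R holds Row's payoff strictly below L in every row: 4 < 8, -5 < -3.
So L is strictly dominated for Column.

L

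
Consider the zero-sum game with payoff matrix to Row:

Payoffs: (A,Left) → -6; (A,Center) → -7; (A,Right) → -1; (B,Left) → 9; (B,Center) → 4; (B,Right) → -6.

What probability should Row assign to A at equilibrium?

Row minima: A → -7, B → -6; maximin = -6.
Column maxima: Left → 9, Center → 4, Right → -1; minimax = -1.
-6 ≠ -1, so there is no saddle point; optimal play is mixed.
Left is strictly dominated by Center (it gives Row strictly more in every row), so Column never plays it.
On the remaining 2×2 (A, B vs Center, Right):
Let Row play A with probability p. Expected payoff against Center: (-7)p + 4(1−p) = −11p + 4; against Right: (-1)p + (-6)(1−p) = 5p − 6.
Setting these equal: −11p + 4 = 5p − 6 ⇒ −16p = -10 ⇒ p = 5/8, and the value is (-11)·(5/8) + 4 = -23/8.
For Column: with q = P(Center), equating A's and B's payoffs gives −6q − 1 = 10q − 6 ⇒ q = 5/16.

5/8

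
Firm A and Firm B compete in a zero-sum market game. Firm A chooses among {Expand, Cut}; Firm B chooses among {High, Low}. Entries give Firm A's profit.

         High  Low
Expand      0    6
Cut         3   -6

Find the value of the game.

6/5

Row minima: Expand → 0, Cut → -6; maximin = 0.
Column maxima: High → 3, Low → 6; minimax = 3.
0 ≠ 3, so there is no saddle point; optimal play is mixed.
Let Firm A play Expand with probability p. Expected payoff against High: 0p + 3(1−p) = −3p + 3; against Low: 6p + (-6)(1−p) = 12p − 6.
Setting these equal: −3p + 3 = 12p − 6 ⇒ −15p = -9 ⇒ p = 3/5, and the value is (-3)·(3/5) + 3 = 6/5.
For Firm B: with q = P(High), equating Expand's and Cut's payoffs gives −6q + 6 = 9q − 6 ⇒ q = 4/5.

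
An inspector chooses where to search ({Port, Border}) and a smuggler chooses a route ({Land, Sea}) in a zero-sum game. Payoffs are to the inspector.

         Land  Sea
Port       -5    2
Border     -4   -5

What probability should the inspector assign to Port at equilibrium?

Row minima: Port → -5, Border → -5; maximin = -5.
Column maxima: Land → -4, Sea → 2; minimax = -4.
-5 ≠ -4, so there is no saddle point; optimal play is mixed.
Let the inspector play Port with probability p. Expected payoff against Land: (-5)p + (-4)(1−p) = −p − 4; against Sea: 2p + (-5)(1−p) = 7p − 5.
Setting these equal: −p − 4 = 7p − 5 ⇒ −8p = -1 ⇒ p = 1/8, and the value is (-1)·(1/8) − 4 = -33/8.
For the smuggler: with q = P(Land), equating Port's and Border's payoffs gives −7q + 2 = q − 5 ⇒ q = 7/8.

1/8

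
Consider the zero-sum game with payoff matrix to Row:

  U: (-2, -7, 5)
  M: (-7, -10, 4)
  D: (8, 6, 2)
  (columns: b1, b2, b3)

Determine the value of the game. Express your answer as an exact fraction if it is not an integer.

11/4

Row minima: U → -7, M → -10, D → 2; maximin = 2.
Column maxima: b1 → 8, b2 → 6, b3 → 5; minimax = 5.
2 ≠ 5, so there is no saddle point; optimal play is mixed.
M is strictly dominated by U, so Row never plays it.
b1 is strictly dominated by b2 (it gives Row strictly more in every row), so Column never plays it.
On the remaining 2×2 (U, D vs b2, b3):
Let Row play U with probability p. Expected payoff against b2: (-7)p + 6(1−p) = −13p + 6; against b3: 5p + 2(1−p) = 3p + 2.
Setting these equal: −13p + 6 = 3p + 2 ⇒ −16p = -4 ⇒ p = 1/4, and the value is (-13)·(1/4) + 6 = 11/4.
For Column: with q = P(b2), equating U's and D's payoffs gives −12q + 5 = 4q + 2 ⇒ q = 3/16.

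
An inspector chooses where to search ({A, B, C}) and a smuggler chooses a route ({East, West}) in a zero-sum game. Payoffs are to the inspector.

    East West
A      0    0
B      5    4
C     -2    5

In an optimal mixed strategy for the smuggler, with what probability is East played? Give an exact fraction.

1/8

Row minima: A → 0, B → 4, C → -2; maximin = 4.
Column maxima: East → 5, West → 5; minimax = 5.
4 ≠ 5, so there is no saddle point; optimal play is mixed.
A is strictly dominated by B, so the inspector never plays it.
On the remaining 2×2 (B, C vs East, West):
Let the inspector play B with probability p. Expected payoff against East: 5p + (-2)(1−p) = 7p − 2; against West: 4p + 5(1−p) = −p + 5.
Setting these equal: 7p − 2 = −p + 5 ⇒ 8p = 7 ⇒ p = 7/8, and the value is (7)·(7/8) − 2 = 33/8.
For the smuggler: with q = P(East), equating B's and C's payoffs gives q + 4 = −7q + 5 ⇒ q = 1/8.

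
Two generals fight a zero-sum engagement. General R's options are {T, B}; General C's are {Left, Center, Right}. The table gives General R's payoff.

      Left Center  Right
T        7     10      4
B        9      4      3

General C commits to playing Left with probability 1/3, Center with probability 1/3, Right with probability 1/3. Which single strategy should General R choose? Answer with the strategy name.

T

Expected payoff of T: (1/3)·7 + (1/3)·10 + (1/3)·4 = 7.
Expected payoff of B: (1/3)·9 + (1/3)·4 + (1/3)·3 = 16/3.
The largest is 7, so General R's best response is T.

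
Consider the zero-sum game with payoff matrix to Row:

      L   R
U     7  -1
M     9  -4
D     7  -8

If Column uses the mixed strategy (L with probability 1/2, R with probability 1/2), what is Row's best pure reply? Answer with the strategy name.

U

Expected payoff of U: (1/2)·7 + (1/2)·(-1) = 3.
Expected payoff of M: (1/2)·9 + (1/2)·(-4) = 5/2.
Expected payoff of D: (1/2)·7 + (1/2)·(-8) = -1/2.
The largest is 3, so Row's best response is U.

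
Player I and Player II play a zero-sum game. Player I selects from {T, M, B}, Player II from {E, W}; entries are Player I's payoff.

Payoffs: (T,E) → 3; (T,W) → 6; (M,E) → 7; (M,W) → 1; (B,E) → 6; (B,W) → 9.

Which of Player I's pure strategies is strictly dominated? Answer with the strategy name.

B gives a strictly higher payoff than T against every column: 6 > 3, 9 > 6.
So T is strictly dominated and Player I never plays it.

T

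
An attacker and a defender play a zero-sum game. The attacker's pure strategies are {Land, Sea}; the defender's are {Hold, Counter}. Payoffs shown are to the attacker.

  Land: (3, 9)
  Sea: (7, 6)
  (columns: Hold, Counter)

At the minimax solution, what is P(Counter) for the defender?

Row minima: Land → 3, Sea → 6; maximin = 6.
Column maxima: Hold → 7, Counter → 9; minimax = 7.
6 ≠ 7, so there is no saddle point; optimal play is mixed.
Let the attacker play Land with probability p. Expected payoff against Hold: 3p + 7(1−p) = −4p + 7; against Counter: 9p + 6(1−p) = 3p + 6.
Setting these equal: −4p + 7 = 3p + 6 ⇒ −7p = -1 ⇒ p = 1/7, and the value is (-4)·(1/7) + 7 = 45/7.
For the defender: with q = P(Hold), equating Land's and Sea's payoffs gives −6q + 9 = q + 6 ⇒ q = 3/7.

4/7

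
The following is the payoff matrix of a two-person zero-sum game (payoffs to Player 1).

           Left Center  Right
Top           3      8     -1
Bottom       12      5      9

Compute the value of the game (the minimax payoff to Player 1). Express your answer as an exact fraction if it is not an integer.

77/13

Row minima: Top → -1, Bottom → 5; maximin = 5.
Column maxima: Left → 12, Center → 8, Right → 9; minimax = 8.
5 ≠ 8, so there is no saddle point; optimal play is mixed.
Left is strictly dominated by Right (it gives Player 1 strictly more in every row), so Player 2 never plays it.
On the remaining 2×2 (Top, Bottom vs Center, Right):
Let Player 1 play Top with probability p. Expected payoff against Center: 8p + 5(1−p) = 3p + 5; against Right: (-1)p + 9(1−p) = −10p + 9.
Setting these equal: 3p + 5 = −10p + 9 ⇒ 13p = 4 ⇒ p = 4/13, and the value is (3)·(4/13) + 5 = 77/13.
For Player 2: with q = P(Center), equating Top's and Bottom's payoffs gives 9q − 1 = −4q + 9 ⇒ q = 10/13.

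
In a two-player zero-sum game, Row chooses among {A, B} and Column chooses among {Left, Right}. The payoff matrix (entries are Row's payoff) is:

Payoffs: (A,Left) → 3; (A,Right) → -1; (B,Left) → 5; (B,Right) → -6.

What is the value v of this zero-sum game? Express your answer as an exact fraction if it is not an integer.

Row minima: A → -1, B → -6; maximin = -1.
Column maxima: Left → 5, Right → -1; minimax = -1.
Since maximin = minimax = -1, there is a saddle point and the value is -1.

-1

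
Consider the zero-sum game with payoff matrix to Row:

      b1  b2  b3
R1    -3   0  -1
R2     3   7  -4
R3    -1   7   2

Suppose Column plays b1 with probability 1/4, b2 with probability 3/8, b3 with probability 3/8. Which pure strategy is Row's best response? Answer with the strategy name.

Expected payoff of R1: (1/4)·(-3) + (3/8)·0 + (3/8)·(-1) = -9/8.
Expected payoff of R2: (1/4)·3 + (3/8)·7 + (3/8)·(-4) = 15/8.
Expected payoff of R3: (1/4)·(-1) + (3/8)·7 + (3/8)·2 = 25/8.
The largest is 25/8, so Row's best response is R3.

R3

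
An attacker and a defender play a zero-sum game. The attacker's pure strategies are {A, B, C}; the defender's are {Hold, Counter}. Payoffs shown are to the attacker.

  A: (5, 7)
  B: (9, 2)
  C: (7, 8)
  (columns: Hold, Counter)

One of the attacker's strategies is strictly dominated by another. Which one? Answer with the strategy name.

A

C gives a strictly higher payoff than A against every column: 7 > 5, 8 > 7.
So A is strictly dominated and the attacker never plays it.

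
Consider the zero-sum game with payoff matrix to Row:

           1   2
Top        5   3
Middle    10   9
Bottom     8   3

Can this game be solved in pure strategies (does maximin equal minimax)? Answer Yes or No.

Row minima: Top → 3, Middle → 9, Bottom → 3; maximin = 9.
Column maxima: 1 → 10, 2 → 9; minimax = 9.
maximin = minimax = 9, so a saddle point exists.

Yes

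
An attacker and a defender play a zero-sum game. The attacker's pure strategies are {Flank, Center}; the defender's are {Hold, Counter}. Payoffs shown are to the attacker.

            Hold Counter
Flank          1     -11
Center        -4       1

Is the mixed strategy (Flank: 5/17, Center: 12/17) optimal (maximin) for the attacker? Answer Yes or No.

Yes

Against Hold this mix gives (5/17)·1 + (12/17)·(-4) = -43/17.
Against Counter this mix gives (5/17)·(-11) + (12/17)·1 = -43/17.
All of the defender's active replies (Hold, Counter) yield -43/17, and no column does worse for the attacker. The mix makes the defender indifferent and guarantees -43/17, so it is optimal.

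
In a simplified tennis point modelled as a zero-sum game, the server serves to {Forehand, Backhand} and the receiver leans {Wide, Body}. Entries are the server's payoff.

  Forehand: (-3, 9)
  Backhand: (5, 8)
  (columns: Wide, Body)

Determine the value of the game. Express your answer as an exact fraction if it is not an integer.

5

Row minima: Forehand → -3, Backhand → 5; maximin = 5.
Column maxima: Wide → 5, Body → 9; minimax = 5.
Since maximin = minimax = 5, there is a saddle point and the value is 5.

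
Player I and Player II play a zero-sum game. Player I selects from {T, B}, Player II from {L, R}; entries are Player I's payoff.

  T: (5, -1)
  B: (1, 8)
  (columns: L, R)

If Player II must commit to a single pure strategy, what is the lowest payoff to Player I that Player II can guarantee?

5

Column maxima: L → 5, R → 8.
The smallest of these is 5.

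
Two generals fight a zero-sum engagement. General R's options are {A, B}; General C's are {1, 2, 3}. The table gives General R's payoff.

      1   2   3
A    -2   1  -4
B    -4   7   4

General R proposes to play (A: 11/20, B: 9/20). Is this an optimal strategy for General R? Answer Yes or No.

Against 1 this mix gives (11/20)·(-2) + (9/20)·(-4) = -29/10.
Against 2 this mix gives (11/20)·1 + (9/20)·7 = 37/10.
Against 3 this mix gives (11/20)·(-4) + (9/20)·4 = -2/5.
General C will play 1, holding General R to -29/10. Shifting weight toward the row that does better against 1 would raise this floor (the equalizing mix achieves -12/5 against both 1 and 3), so the proposed strategy is not optimal.

No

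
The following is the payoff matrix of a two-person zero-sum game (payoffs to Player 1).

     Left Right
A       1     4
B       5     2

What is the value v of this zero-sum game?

Row minima: A → 1, B → 2; maximin = 2.
Column maxima: Left → 5, Right → 4; minimax = 4.
2 ≠ 4, so there is no saddle point; optimal play is mixed.
Let Player 1 play A with probability p. Expected payoff against Left: 1p + 5(1−p) = −4p + 5; against Right: 4p + 2(1−p) = 2p + 2.
Setting these equal: −4p + 5 = 2p + 2 ⇒ −6p = -3 ⇒ p = 1/2, and the value is (-4)·(1/2) + 5 = 3.
For Player 2: with q = P(Left), equating A's and B's payoffs gives −3q + 4 = 3q + 2 ⇒ q = 1/3.

3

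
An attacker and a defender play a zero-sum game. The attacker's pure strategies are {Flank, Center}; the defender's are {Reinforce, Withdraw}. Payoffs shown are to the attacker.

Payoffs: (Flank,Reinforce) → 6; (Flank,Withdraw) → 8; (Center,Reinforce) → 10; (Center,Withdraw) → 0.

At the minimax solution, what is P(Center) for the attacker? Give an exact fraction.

Row minima: Flank → 6, Center → 0; maximin = 6.
Column maxima: Reinforce → 10, Withdraw → 8; minimax = 8.
6 ≠ 8, so there is no saddle point; optimal play is mixed.
Let the attacker play Flank with probability p. Expected payoff against Reinforce: 6p + 10(1−p) = −4p + 10; against Withdraw: 8p + 0(1−p) = 8p.
Setting these equal: −4p + 10 = 8p ⇒ −12p = -10 ⇒ p = 5/6, and the value is (-4)·(5/6) + 10 = 20/3.
For the defender: with q = P(Reinforce), equating Flank's and Center's payoffs gives −2q + 8 = 10q ⇒ q = 2/3.

1/6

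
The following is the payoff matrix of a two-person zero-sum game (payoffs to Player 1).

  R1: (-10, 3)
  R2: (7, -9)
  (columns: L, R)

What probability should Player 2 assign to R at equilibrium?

Row minima: R1 → -10, R2 → -9; maximin = -9.
Column maxima: L → 7, R → 3; minimax = 3.
-9 ≠ 3, so there is no saddle point; optimal play is mixed.
Let Player 1 play R1 with probability p. Expected payoff against L: (-10)p + 7(1−p) = −17p + 7; against R: 3p + (-9)(1−p) = 12p − 9.
Setting these equal: −17p + 7 = 12p − 9 ⇒ −29p = -16 ⇒ p = 16/29, and the value is (-17)·(16/29) + 7 = -69/29.
For Player 2: with q = P(L), equating R1's and R2's payoffs gives −13q + 3 = 16q − 9 ⇒ q = 12/29.

17/29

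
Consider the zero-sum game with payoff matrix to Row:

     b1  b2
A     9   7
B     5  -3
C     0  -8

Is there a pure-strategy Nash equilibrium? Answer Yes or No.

Yes

Row minima: A → 7, B → -3, C → -8; maximin = 7.
Column maxima: b1 → 9, b2 → 7; minimax = 7.
maximin = minimax = 7, so a saddle point exists.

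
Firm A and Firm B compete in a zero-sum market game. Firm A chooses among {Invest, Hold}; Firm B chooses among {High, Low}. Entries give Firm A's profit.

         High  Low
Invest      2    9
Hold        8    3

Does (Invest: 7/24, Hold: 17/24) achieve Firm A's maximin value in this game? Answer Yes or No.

Against High this mix gives (7/24)·2 + (17/24)·8 = 25/4.
Against Low this mix gives (7/24)·9 + (17/24)·3 = 19/4.
Firm B will play Low, holding Firm A to 19/4. Shifting weight toward the row that does better against Low would raise this floor (the equalizing mix achieves 11/2 against both Low and High), so the proposed strategy is not optimal.

No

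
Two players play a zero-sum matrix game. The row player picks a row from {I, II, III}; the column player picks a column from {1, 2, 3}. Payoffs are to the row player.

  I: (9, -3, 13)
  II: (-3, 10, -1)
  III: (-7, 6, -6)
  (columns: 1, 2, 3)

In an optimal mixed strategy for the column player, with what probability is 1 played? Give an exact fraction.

13/25

Row minima: I → -3, II → -3, III → -7; maximin = -3.
Column maxima: 1 → 9, 2 → 10, 3 → 13; minimax = 9.
-3 ≠ 9, so there is no saddle point; optimal play is mixed.
III is strictly dominated by II, so the row player never plays it.
3 is strictly dominated by 1 (it gives the row player strictly more in every row), so the column player never plays it.
On the remaining 2×2 (I, II vs 1, 2):
Let the row player play I with probability p. Expected payoff against 1: 9p + (-3)(1−p) = 12p − 3; against 2: (-3)p + 10(1−p) = −13p + 10.
Setting these equal: 12p − 3 = −13p + 10 ⇒ 25p = 13 ⇒ p = 13/25, and the value is (12)·(13/25) − 3 = 81/25.
For the column player: with q = P(1), equating I's and II's payoffs gives 12q − 3 = −13q + 10 ⇒ q = 13/25.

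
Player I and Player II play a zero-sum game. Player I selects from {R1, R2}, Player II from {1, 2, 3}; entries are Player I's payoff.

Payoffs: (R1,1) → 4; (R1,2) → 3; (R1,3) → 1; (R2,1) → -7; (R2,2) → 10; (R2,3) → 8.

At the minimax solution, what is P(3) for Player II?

Row minima: R1 → 1, R2 → -7; maximin = 1.
Column maxima: 1 → 4, 2 → 10, 3 → 8; minimax = 4.
1 ≠ 4, so there is no saddle point; optimal play is mixed.
2 is strictly dominated by 3 (it gives Player I strictly more in every row), so Player II never plays it.
On the remaining 2×2 (R1, R2 vs 1, 3):
Let Player I play R1 with probability p. Expected payoff against 1: 4p + (-7)(1−p) = 11p − 7; against 3: 1p + 8(1−p) = −7p + 8.
Setting these equal: 11p − 7 = −7p + 8 ⇒ 18p = 15 ⇒ p = 5/6, and the value is (11)·(5/6) − 7 = 13/6.
For Player II: with q = P(1), equating R1's and R2's payoffs gives 3q + 1 = −15q + 8 ⇒ q = 7/18.

11/18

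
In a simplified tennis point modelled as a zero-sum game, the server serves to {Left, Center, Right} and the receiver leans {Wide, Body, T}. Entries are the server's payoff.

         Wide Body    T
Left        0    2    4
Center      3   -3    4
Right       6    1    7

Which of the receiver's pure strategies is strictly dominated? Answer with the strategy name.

T

Wide holds the server's payoff strictly below T in every row: 0 < 4, 3 < 4, 6 < 7.
So T is strictly dominated for the receiver.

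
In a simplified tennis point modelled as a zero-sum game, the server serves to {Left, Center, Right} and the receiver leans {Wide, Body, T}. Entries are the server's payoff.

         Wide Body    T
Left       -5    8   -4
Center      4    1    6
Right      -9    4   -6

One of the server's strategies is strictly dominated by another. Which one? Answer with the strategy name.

Right

Left gives a strictly higher payoff than Right against every column: -5 > -9, 8 > 4, -4 > -6.
So Right is strictly dominated and the server never plays it.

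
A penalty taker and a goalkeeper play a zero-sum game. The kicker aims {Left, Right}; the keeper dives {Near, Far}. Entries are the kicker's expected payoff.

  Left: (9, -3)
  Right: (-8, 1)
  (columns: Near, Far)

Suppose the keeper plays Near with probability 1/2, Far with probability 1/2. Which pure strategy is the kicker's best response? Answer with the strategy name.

Expected payoff of Left: (1/2)·9 + (1/2)·(-3) = 3.
Expected payoff of Right: (1/2)·(-8) + (1/2)·1 = -7/2.
The largest is 3, so the kicker's best response is Left.

Left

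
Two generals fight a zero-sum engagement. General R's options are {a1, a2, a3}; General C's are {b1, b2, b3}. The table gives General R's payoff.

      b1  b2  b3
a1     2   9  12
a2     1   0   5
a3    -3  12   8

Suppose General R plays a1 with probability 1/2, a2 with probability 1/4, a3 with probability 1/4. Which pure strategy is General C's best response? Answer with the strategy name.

If General C plays b1, General R's expected payoff is (1/2)·2 + (1/4)·1 + (1/4)·(-3) = 1/2.
If General C plays b2, General R's expected payoff is (1/2)·9 + (1/4)·0 + (1/4)·12 = 15/2.
If General C plays b3, General R's expected payoff is (1/2)·12 + (1/4)·5 + (1/4)·8 = 37/4.
General C minimizes General R's payoff; the smallest is 1/2, so the best response is b1.

b1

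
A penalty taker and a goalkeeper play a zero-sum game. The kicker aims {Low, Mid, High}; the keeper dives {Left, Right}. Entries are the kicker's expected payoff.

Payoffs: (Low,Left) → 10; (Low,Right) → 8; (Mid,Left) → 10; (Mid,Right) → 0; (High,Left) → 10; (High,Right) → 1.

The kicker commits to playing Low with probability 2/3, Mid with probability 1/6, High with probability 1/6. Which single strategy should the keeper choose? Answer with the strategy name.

If the keeper plays Left, the kicker's expected payoff is (2/3)·10 + (1/6)·10 + (1/6)·10 = 10.
If the keeper plays Right, the kicker's expected payoff is (2/3)·8 + (1/6)·0 + (1/6)·1 = 11/2.
The keeper minimizes the kicker's payoff; the smallest is 11/2, so the best response is Right.

Right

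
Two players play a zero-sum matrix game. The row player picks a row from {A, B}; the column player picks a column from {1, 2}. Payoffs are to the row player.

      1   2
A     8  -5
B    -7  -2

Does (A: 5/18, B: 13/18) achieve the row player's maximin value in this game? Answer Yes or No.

Yes

Against 1 this mix gives (5/18)·8 + (13/18)·(-7) = -17/6.
Against 2 this mix gives (5/18)·(-5) + (13/18)·(-2) = -17/6.
All of the column player's active replies (1, 2) yield -17/6, and no column does worse for the row player. The mix makes the column player indifferent and guarantees -17/6, so it is optimal.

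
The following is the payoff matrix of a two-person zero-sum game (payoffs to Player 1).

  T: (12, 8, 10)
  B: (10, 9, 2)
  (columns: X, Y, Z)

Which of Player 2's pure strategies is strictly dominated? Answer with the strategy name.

Y holds Player 1's payoff strictly below X in every row: 8 < 12, 9 < 10.
So X is strictly dominated for Player 2.

X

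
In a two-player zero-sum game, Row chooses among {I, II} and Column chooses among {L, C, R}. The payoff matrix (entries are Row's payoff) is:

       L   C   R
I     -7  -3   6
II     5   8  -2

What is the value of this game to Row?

Row minima: I → -7, II → -2; maximin = -2.
Column maxima: L → 5, C → 8, R → 6; minimax = 5.
-2 ≠ 5, so there is no saddle point; optimal play is mixed.
C is strictly dominated by L (it gives Row strictly more in every row), so Column never plays it.
On the remaining 2×2 (I, II vs L, R):
Let Row play I with probability p. Expected payoff against L: (-7)p + 5(1−p) = −12p + 5; against R: 6p + (-2)(1−p) = 8p − 2.
Setting these equal: −12p + 5 = 8p − 2 ⇒ −20p = -7 ⇒ p = 7/20, and the value is (-12)·(7/20) + 5 = 4/5.
For Column: with q = P(L), equating I's and II's payoffs gives −13q + 6 = 7q − 2 ⇒ q = 2/5.

4/5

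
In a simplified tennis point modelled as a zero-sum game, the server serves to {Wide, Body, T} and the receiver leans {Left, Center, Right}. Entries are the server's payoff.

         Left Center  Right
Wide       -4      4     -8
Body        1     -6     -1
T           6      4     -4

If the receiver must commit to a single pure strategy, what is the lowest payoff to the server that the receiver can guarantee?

Column maxima: Left → 6, Center → 4, Right → -1.
The smallest of these is -1.

-1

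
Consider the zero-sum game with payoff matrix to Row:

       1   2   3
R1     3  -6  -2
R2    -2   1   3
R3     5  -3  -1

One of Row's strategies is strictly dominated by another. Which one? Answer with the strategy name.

R3 gives a strictly higher payoff than R1 against every column: 5 > 3, -3 > -6, -1 > -2.
So R1 is strictly dominated and Row never plays it.

R1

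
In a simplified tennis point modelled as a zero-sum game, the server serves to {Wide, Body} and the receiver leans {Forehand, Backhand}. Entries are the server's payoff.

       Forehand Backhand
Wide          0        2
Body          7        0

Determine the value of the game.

14/9

Row minima: Wide → 0, Body → 0; maximin = 0.
Column maxima: Forehand → 7, Backhand → 2; minimax = 2.
0 ≠ 2, so there is no saddle point; optimal play is mixed.
Let the server play Wide with probability p. Expected payoff against Forehand: 0p + 7(1−p) = −7p + 7; against Backhand: 2p + 0(1−p) = 2p.
Setting these equal: −7p + 7 = 2p ⇒ −9p = -7 ⇒ p = 7/9, and the value is (-7)·(7/9) + 7 = 14/9.
For the receiver: with q = P(Forehand), equating Wide's and Body's payoffs gives −2q + 2 = 7q ⇒ q = 2/9.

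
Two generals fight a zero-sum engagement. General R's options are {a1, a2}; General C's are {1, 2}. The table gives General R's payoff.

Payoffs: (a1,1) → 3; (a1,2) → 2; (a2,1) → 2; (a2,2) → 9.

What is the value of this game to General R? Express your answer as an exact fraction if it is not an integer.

Row minima: a1 → 2, a2 → 2; maximin = 2.
Column maxima: 1 → 3, 2 → 9; minimax = 3.
2 ≠ 3, so there is no saddle point; optimal play is mixed.
Let General R play a1 with probability p. Expected payoff against 1: 3p + 2(1−p) = p + 2; against 2: 2p + 9(1−p) = −7p + 9.
Setting these equal: p + 2 = −7p + 9 ⇒ 8p = 7 ⇒ p = 7/8, and the value is (1)·(7/8) + 2 = 23/8.
For General C: with q = P(1), equating a1's and a2's payoffs gives q + 2 = −7q + 9 ⇒ q = 7/8.

23/8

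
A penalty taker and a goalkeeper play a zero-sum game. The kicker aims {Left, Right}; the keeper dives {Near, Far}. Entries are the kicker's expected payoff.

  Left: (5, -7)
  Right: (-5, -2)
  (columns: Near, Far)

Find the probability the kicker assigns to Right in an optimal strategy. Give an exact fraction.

4/5

Row minima: Left → -7, Right → -5; maximin = -5.
Column maxima: Near → 5, Far → -2; minimax = -2.
-5 ≠ -2, so there is no saddle point; optimal play is mixed.
Let the kicker play Left with probability p. Expected payoff against Near: 5p + (-5)(1−p) = 10p − 5; against Far: (-7)p + (-2)(1−p) = −5p − 2.
Setting these equal: 10p − 5 = −5p − 2 ⇒ 15p = 3 ⇒ p = 1/5, and the value is (10)·(1/5) − 5 = -3.
For the keeper: with q = P(Near), equating Left's and Right's payoffs gives 12q − 7 = −3q − 2 ⇒ q = 1/3.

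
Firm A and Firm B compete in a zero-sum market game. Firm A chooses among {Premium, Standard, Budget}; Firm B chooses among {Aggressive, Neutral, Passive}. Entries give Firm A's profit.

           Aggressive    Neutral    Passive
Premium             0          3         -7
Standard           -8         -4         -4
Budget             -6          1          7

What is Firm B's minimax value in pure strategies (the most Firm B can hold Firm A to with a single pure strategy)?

0

Column maxima: Aggressive → 0, Neutral → 3, Passive → 7.
The smallest of these is 0.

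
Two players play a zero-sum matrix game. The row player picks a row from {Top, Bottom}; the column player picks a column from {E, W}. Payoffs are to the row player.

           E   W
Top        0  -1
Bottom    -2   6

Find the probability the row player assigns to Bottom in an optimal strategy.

1/9

Row minima: Top → -1, Bottom → -2; maximin = -1.
Column maxima: E → 0, W → 6; minimax = 0.
-1 ≠ 0, so there is no saddle point; optimal play is mixed.
Let the row player play Top with probability p. Expected payoff against E: 0p + (-2)(1−p) = 2p − 2; against W: (-1)p + 6(1−p) = −7p + 6.
Setting these equal: 2p − 2 = −7p + 6 ⇒ 9p = 8 ⇒ p = 8/9, and the value is (2)·(8/9) − 2 = -2/9.
For the column player: with q = P(E), equating Top's and Bottom's payoffs gives q − 1 = −8q + 6 ⇒ q = 7/9.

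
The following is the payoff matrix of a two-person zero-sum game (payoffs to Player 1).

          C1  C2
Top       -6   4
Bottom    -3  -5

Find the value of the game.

-7/2

Row minima: Top → -6, Bottom → -5; maximin = -5.
Column maxima: C1 → -3, C2 → 4; minimax = -3.
-5 ≠ -3, so there is no saddle point; optimal play is mixed.
Let Player 1 play Top with probability p. Expected payoff against C1: (-6)p + (-3)(1−p) = −3p − 3; against C2: 4p + (-5)(1−p) = 9p − 5.
Setting these equal: −3p − 3 = 9p − 5 ⇒ −12p = -2 ⇒ p = 1/6, and the value is (-3)·(1/6) − 3 = -7/2.
For Player 2: with q = P(C1), equating Top's and Bottom's payoffs gives −10q + 4 = 2q − 5 ⇒ q = 3/4.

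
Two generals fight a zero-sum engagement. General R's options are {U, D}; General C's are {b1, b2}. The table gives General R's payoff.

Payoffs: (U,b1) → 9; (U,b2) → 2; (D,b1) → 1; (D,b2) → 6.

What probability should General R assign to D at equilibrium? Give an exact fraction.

7/12

Row minima: U → 2, D → 1; maximin = 2.
Column maxima: b1 → 9, b2 → 6; minimax = 6.
2 ≠ 6, so there is no saddle point; optimal play is mixed.
Let General R play U with probability p. Expected payoff against b1: 9p + 1(1−p) = 8p + 1; against b2: 2p + 6(1−p) = −4p + 6.
Setting these equal: 8p + 1 = −4p + 6 ⇒ 12p = 5 ⇒ p = 5/12, and the value is (8)·(5/12) + 1 = 13/3.
For General C: with q = P(b1), equating U's and D's payoffs gives 7q + 2 = −5q + 6 ⇒ q = 1/3.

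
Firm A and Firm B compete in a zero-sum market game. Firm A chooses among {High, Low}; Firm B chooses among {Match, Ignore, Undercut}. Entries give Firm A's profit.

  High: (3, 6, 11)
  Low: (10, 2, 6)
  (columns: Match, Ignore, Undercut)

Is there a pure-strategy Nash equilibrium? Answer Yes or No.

No

Row minima: High → 3, Low → 2; maximin = 3.
Column maxima: Match → 10, Ignore → 6, Undercut → 11; minimax = 6.
3 ≠ 6, so no pure-strategy equilibrium exists.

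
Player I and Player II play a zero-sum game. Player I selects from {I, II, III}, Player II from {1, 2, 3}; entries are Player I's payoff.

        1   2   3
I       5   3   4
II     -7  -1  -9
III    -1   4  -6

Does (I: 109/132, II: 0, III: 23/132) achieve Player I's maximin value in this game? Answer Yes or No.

Against 1 this mix gives (109/132)·5 + (23/132)·(-1) = 87/22.
Against 2 this mix gives (109/132)·3 + (23/132)·4 = 419/132.
Against 3 this mix gives (109/132)·4 + (23/132)·(-6) = 149/66.
Player II will play 3, holding Player I to 149/66. Shifting weight toward the row that does better against 3 would raise this floor (the equalizing mix achieves 34/11 against both 3 and 2), so the proposed strategy is not optimal.

No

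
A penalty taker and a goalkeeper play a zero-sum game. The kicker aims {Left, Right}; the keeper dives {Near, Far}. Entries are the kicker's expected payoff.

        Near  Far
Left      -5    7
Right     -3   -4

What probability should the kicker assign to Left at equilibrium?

Row minima: Left → -5, Right → -4; maximin = -4.
Column maxima: Near → -3, Far → 7; minimax = -3.
-4 ≠ -3, so there is no saddle point; optimal play is mixed.
Let the kicker play Left with probability p. Expected payoff against Near: (-5)p + (-3)(1−p) = −2p − 3; against Far: 7p + (-4)(1−p) = 11p − 4.
Setting these equal: −2p − 3 = 11p − 4 ⇒ −13p = -1 ⇒ p = 1/13, and the value is (-2)·(1/13) − 3 = -41/13.
For the keeper: with q = P(Near), equating Left's and Right's payoffs gives −12q + 7 = q − 4 ⇒ q = 11/13.

1/13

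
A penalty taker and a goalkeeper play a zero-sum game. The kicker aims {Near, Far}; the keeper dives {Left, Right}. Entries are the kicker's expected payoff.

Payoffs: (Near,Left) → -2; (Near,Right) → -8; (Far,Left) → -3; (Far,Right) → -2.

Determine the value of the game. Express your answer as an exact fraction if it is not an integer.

Row minima: Near → -8, Far → -3; maximin = -3.
Column maxima: Left → -2, Right → -2; minimax = -2.
-3 ≠ -2, so there is no saddle point; optimal play is mixed.
Let the kicker play Near with probability p. Expected payoff against Left: (-2)p + (-3)(1−p) = p − 3; against Right: (-8)p + (-2)(1−p) = −6p − 2.
Setting these equal: p − 3 = −6p − 2 ⇒ 7p = 1 ⇒ p = 1/7, and the value is (1)·(1/7) − 3 = -20/7.
For the keeper: with q = P(Left), equating Near's and Far's payoffs gives 6q − 8 = −q − 2 ⇒ q = 6/7.

-20/7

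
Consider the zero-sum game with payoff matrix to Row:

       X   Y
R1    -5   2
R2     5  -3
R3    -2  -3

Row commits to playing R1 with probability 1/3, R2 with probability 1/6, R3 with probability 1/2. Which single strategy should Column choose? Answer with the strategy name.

X

If Column plays X, Row's expected payoff is (1/3)·(-5) + (1/6)·5 + (1/2)·(-2) = -11/6.
If Column plays Y, Row's expected payoff is (1/3)·2 + (1/6)·(-3) + (1/2)·(-3) = -4/3.
Column minimizes Row's payoff; the smallest is -11/6, so the best response is X.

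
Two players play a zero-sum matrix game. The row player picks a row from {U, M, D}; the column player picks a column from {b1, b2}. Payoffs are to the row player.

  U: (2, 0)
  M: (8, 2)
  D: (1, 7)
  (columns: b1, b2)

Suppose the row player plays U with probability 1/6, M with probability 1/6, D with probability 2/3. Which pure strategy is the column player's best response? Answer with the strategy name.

If the column player plays b1, the row player's expected payoff is (1/6)·2 + (1/6)·8 + (2/3)·1 = 7/3.
If the column player plays b2, the row player's expected payoff is (1/6)·0 + (1/6)·2 + (2/3)·7 = 5.
The column player minimizes the row player's payoff; the smallest is 7/3, so the best response is b1.

b1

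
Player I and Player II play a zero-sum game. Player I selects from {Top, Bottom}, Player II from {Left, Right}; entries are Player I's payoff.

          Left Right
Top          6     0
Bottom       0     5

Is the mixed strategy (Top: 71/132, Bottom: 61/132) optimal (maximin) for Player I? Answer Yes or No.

Against Left this mix gives (71/132)·6 + (61/132)·0 = 71/22.
Against Right this mix gives (71/132)·0 + (61/132)·5 = 305/132.
Player II will play Right, holding Player I to 305/132. Shifting weight toward the row that does better against Right would raise this floor (the equalizing mix achieves 30/11 against both Right and Left), so the proposed strategy is not optimal.

No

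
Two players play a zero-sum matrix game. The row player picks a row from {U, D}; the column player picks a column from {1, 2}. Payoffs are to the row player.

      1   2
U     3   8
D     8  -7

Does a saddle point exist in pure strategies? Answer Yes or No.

No

Row minima: U → 3, D → -7; maximin = 3.
Column maxima: 1 → 8, 2 → 8; minimax = 8.
3 ≠ 8, so no pure-strategy equilibrium exists.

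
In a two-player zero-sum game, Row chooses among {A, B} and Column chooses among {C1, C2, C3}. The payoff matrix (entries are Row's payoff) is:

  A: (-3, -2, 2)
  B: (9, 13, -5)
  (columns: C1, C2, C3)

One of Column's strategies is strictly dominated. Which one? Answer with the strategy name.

C1 holds Row's payoff strictly below C2 in every row: -3 < -2, 9 < 13.
So C2 is strictly dominated for Column.

C2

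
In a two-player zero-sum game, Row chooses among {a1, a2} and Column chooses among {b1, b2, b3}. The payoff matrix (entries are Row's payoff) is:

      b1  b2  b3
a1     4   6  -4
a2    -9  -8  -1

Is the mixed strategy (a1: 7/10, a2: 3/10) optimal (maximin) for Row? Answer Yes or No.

No

Against b1 this mix gives (7/10)·4 + (3/10)·(-9) = 1/10.
Against b2 this mix gives (7/10)·6 + (3/10)·(-8) = 9/5.
Against b3 this mix gives (7/10)·(-4) + (3/10)·(-1) = -31/10.
Column will play b3, holding Row to -31/10. Shifting weight toward the row that does better against b3 would raise this floor (the equalizing mix achieves -5/2 against both b3 and b1), so the proposed strategy is not optimal.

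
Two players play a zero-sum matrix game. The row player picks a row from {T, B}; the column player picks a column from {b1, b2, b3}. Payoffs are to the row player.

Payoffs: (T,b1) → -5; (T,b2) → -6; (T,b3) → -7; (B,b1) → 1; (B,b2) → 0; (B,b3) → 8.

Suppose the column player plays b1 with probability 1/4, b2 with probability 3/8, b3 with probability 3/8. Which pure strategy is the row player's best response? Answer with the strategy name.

B

Expected payoff of T: (1/4)·(-5) + (3/8)·(-6) + (3/8)·(-7) = -49/8.
Expected payoff of B: (1/4)·1 + (3/8)·0 + (3/8)·8 = 13/4.
The largest is 13/4, so the row player's best response is B.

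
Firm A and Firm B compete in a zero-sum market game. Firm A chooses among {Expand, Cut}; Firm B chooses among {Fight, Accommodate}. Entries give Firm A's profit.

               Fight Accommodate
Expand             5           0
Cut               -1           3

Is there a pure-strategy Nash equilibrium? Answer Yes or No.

Row minima: Expand → 0, Cut → -1; maximin = 0.
Column maxima: Fight → 5, Accommodate → 3; minimax = 3.
0 ≠ 3, so no pure-strategy equilibrium exists.

No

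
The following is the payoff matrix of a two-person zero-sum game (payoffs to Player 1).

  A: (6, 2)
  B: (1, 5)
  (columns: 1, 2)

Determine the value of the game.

Row minima: A → 2, B → 1; maximin = 2.
Column maxima: 1 → 6, 2 → 5; minimax = 5.
2 ≠ 5, so there is no saddle point; optimal play is mixed.
Let Player 1 play A with probability p. Expected payoff against 1: 6p + 1(1−p) = 5p + 1; against 2: 2p + 5(1−p) = −3p + 5.
Setting these equal: 5p + 1 = −3p + 5 ⇒ 8p = 4 ⇒ p = 1/2, and the value is (5)·(1/2) + 1 = 7/2.
For Player 2: with q = P(1), equating A's and B's payoffs gives 4q + 2 = −4q + 5 ⇒ q = 3/8.

7/2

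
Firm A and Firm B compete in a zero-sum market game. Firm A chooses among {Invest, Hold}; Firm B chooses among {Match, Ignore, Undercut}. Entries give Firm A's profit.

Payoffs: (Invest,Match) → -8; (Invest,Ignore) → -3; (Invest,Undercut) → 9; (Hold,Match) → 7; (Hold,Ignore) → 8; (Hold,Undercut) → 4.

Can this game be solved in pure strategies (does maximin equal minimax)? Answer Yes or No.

Row minima: Invest → -8, Hold → 4; maximin = 4.
Column maxima: Match → 7, Ignore → 8, Undercut → 9; minimax = 7.
4 ≠ 7, so no pure-strategy equilibrium exists.

No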